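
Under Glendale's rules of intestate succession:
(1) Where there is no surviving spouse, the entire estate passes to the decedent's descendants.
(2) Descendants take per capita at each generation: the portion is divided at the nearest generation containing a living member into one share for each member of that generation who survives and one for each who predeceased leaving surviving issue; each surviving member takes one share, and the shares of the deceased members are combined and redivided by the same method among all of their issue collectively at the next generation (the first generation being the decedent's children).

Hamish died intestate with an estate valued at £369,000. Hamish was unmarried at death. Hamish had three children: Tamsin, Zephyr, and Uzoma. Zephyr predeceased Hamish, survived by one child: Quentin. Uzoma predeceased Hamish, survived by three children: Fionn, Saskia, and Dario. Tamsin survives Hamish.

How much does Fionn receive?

Fionn receives £61,500.

The entire £369,000 passes to the descendants.
That amount (£369,000) is divided at the children's generation into 3 shares of £123,000. Tamsin takes £123,000. The 2 shares of the deceased (Zephyr and Uzoma) are combined into a pool of £246,000.
That pool (£246,000) is divided at the grandchildren's generation equally among Quentin, Fionn, Saskia, and Dario: £61,500 each.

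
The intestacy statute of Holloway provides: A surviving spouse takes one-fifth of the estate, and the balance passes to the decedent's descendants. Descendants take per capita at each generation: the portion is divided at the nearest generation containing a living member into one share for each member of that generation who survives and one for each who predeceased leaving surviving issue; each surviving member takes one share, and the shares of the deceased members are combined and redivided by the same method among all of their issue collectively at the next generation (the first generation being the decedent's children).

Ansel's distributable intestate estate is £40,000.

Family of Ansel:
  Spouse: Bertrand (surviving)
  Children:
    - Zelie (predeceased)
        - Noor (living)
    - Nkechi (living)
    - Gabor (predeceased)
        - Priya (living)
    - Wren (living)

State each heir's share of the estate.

Bertrand takes one-fifth of £40,000 = £8,000. The remaining £32,000 passes to the descendants.
The descendants' portion (£32,000) is divided at the children's generation into 4 shares of £8,000. Nkechi and Wren each take £8,000. The 2 shares of the deceased (Zelie and Gabor) are combined into a pool of £16,000.
That pool (£16,000) is divided at the grandchildren's generation equally among Noor and Priya: £8,000 each.

Bertrand: £8,000; Noor: £8,000; Nkechi: £8,000; Priya: £8,000; Wren: £8,000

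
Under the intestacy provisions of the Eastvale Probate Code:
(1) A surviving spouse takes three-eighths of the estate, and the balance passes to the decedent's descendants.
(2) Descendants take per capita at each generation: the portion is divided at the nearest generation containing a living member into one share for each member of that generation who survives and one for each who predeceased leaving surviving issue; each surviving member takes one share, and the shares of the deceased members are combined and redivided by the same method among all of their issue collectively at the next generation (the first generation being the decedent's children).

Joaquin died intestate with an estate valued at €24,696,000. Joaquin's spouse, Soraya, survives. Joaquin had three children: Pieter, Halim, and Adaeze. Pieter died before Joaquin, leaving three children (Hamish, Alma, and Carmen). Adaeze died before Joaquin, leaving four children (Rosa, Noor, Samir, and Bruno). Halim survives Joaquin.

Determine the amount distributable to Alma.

Soraya takes three-eighths of €24,696,000 = €9,261,000. The remaining €15,435,000 passes to the descendants.
The descendants' portion (€15,435,000) is divided at the children's generation into 3 shares of €5,145,000. Halim takes €5,145,000. The 2 shares of the deceased (Pieter and Adaeze) are combined into a pool of €10,290,000.
That pool (€10,290,000) is divided at the grandchildren's generation equally among Hamish, Alma, Carmen, Rosa, Noor, Samir, and Bruno: €1,470,000 each.

Alma receives €1,470,000.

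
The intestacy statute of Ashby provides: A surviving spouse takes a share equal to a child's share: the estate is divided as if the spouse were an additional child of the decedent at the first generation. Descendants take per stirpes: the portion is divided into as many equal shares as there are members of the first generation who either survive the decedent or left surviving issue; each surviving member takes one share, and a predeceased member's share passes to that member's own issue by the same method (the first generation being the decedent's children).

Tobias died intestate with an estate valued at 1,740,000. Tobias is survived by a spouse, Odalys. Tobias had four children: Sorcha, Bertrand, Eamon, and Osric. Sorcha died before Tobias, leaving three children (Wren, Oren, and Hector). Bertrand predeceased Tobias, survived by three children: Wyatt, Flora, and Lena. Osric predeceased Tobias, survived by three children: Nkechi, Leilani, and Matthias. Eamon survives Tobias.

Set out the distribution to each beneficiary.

Odalys: 348,000; Wren: 116,000; Oren: 116,000; Hector: 116,000; Wyatt: 116,000; Flora: 116,000; Lena: 116,000; Eamon: 348,000; Nkechi: 116,000; Leilani: 116,000; Matthias: 116,000

The spouse counts as an additional share at the children's level, so there are 5 primary shares of 348,000. Odalys takes one such share (348,000).
The children's combined portion (1,392,000) is divided into 4 shares of 348,000: Eamon takes 348,000; Sorcha's 348,000 share passes to Sorcha's issue; Bertrand's 348,000 share passes to Bertrand's issue; Osric's 348,000 share passes to Osric's issue.
Sorcha's share (348,000) is divided into 3 shares of 116,000: Wren, Oren, and Hector each take 116,000.
Bertrand's share (348,000) is divided into 3 shares of 116,000: Wyatt, Flora, and Lena each take 116,000.
Osric's share (348,000) is divided into 3 shares of 116,000: Nkechi, Leilani, and Matthias each take 116,000.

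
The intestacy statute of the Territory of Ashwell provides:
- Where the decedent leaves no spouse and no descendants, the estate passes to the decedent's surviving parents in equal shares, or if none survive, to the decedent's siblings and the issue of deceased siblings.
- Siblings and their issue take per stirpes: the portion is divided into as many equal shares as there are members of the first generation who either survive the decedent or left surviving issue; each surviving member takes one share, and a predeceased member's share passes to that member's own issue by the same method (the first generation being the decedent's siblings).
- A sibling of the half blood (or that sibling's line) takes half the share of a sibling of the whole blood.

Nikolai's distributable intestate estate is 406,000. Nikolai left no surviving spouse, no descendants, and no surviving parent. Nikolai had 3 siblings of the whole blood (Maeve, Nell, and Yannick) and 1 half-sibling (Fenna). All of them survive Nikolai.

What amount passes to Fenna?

The entire 406,000 passes to the siblings and their issue.
Counting each half-blood sibling's line as half a unit, there are 7/2 units in 406,000, so one unit is 116,000. Whole-blood lines (Maeve, Nell, and Yannick) take 116,000 each; half-blood lines (Fenna) take 58,000 each.

Fenna receives 58,000.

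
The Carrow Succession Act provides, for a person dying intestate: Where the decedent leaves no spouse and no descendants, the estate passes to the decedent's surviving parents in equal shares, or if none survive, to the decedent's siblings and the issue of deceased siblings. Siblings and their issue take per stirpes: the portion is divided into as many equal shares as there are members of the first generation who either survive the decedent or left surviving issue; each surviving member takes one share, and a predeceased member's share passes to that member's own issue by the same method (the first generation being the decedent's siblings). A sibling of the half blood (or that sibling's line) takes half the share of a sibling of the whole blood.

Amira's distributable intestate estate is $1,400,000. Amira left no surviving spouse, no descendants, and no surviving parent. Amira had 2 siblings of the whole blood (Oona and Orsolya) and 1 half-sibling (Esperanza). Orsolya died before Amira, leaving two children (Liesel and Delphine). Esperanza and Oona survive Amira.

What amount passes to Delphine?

Delphine receives $280,000.

The entire $1,400,000 passes to the siblings and their issue.
Counting each half-blood sibling's line as half a unit, there are 5/2 units in $1,400,000, so one unit is $560,000. Whole-blood lines (Oona and Orsolya) take $560,000 each; half-blood lines (Esperanza) take $280,000 each.
Orsolya's share ($560,000) is divided into 2 shares of $280,000: Liesel and Delphine each take $280,000.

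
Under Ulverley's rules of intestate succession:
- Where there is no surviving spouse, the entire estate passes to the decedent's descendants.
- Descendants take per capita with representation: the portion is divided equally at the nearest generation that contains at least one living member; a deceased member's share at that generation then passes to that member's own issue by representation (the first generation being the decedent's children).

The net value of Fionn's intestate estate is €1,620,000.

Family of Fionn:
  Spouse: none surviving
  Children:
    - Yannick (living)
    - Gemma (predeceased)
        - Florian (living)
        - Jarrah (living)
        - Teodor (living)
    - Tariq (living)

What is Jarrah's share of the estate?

Jarrah receives €180,000.

The entire €1,620,000 passes to the descendants.
That amount (€1,620,000) is divided into 3 shares of €540,000: Yannick and Tariq each take €540,000; Gemma's €540,000 share passes to Gemma's issue.
Gemma's share (€540,000) is divided into 3 shares of €180,000: Florian, Jarrah, and Teodor each take €180,000.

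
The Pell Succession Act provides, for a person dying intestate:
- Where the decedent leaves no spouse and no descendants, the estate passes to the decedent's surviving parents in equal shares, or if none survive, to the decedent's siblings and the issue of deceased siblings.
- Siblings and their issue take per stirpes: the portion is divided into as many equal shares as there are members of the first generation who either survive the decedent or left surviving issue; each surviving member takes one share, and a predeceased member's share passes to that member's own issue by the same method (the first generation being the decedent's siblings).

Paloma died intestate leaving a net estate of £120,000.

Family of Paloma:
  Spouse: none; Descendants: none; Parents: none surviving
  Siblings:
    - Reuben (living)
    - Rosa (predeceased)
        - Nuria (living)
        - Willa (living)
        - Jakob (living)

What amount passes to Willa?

Willa receives £20,000.

The entire £120,000 passes to the siblings and their issue.
That amount (£120,000) is divided into 2 shares of £60,000: Reuben takes £60,000; Rosa's £60,000 share passes to Rosa's issue.
Rosa's share (£60,000) is divided into 3 shares of £20,000: Nuria, Willa, and Jakob each take £20,000.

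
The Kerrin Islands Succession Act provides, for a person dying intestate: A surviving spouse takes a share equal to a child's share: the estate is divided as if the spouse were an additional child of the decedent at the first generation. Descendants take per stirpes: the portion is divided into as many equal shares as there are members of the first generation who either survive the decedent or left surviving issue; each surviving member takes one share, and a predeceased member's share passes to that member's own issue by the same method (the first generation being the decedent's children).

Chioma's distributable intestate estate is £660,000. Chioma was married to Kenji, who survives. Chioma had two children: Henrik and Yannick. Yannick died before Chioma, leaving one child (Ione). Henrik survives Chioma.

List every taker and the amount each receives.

The spouse counts as an additional share at the children's level, so there are 3 primary shares of £220,000. Kenji takes one such share (£220,000).
The children's combined portion (£440,000) is divided into 2 shares of £220,000: Henrik takes £220,000; Yannick's £220,000 share passes to Yannick's issue.
Yannick's share (£220,000) passes entirely to Ione.

Kenji: £220,000; Henrik: £220,000; Ione: £220,000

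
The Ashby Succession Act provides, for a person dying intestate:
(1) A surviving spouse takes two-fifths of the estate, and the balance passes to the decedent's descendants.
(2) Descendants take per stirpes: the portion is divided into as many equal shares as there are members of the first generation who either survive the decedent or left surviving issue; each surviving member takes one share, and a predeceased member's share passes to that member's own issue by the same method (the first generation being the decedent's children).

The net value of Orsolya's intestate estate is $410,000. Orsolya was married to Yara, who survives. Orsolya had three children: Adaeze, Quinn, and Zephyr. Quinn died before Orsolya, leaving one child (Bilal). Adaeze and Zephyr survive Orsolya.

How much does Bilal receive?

Yara takes two-fifths of $410,000 = $164,000. The remaining $246,000 passes to the descendants.
The descendants' portion ($246,000) is divided into 3 shares of $82,000: Adaeze and Zephyr each take $82,000; Quinn's $82,000 share passes to Quinn's issue.
Quinn's share ($82,000) passes entirely to Bilal.

Bilal receives $82,000.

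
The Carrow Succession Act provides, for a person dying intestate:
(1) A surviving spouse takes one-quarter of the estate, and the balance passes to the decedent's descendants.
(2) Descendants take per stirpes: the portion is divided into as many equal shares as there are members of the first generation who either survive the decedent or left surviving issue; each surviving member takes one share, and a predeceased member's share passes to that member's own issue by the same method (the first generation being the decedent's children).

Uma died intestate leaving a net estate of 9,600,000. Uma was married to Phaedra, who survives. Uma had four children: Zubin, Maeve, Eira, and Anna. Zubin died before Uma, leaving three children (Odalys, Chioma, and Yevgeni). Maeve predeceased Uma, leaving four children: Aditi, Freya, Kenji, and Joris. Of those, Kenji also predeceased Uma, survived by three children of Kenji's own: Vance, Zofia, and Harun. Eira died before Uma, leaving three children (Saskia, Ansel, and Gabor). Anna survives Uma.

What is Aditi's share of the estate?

Phaedra takes one-quarter of 9,600,000 = 2,400,000. The remaining 7,200,000 passes to the descendants.
The descendants' portion (7,200,000) is divided into 4 shares of 1,800,000: Anna takes 1,800,000; Zubin's 1,800,000 share passes to Zubin's issue; Maeve's 1,800,000 share passes to Maeve's issue; Eira's 1,800,000 share passes to Eira's issue.
Zubin's share (1,800,000) is divided into 3 shares of 600,000: Odalys, Chioma, and Yevgeni each take 600,000.
Maeve's share (1,800,000) is divided into 4 shares of 450,000: Aditi, Freya, and Joris each take 450,000; Kenji's 450,000 share passes to Kenji's issue.
Kenji's share (450,000) is divided into 3 shares of 150,000: Vance, Zofia, and Harun each take 150,000.
Eira's share (1,800,000) is divided into 3 shares of 600,000: Saskia, Ansel, and Gabor each take 600,000.

Aditi receives 450,000.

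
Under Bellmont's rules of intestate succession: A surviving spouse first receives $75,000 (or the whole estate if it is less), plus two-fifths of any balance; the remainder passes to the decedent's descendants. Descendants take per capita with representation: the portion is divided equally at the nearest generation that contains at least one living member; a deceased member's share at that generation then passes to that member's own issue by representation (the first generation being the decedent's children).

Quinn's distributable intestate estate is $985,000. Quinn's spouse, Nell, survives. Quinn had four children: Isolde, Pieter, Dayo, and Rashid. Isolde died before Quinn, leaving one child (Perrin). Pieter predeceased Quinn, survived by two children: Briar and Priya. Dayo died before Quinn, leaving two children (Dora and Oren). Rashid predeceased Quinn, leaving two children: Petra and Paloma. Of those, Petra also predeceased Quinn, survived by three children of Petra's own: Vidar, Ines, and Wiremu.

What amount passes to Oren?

Nell first takes $75,000, leaving a balance of $910,000. Nell then takes two-fifths of the balance ($364,000), for a total of $439,000. The remaining $546,000 passes to the descendants.
No child survives, so the initial division is made at the grandchildren's generation.
The descendants' portion ($546,000) is divided into 7 shares of $78,000: Perrin, Briar, Priya, Dora, Oren, and Paloma each take $78,000; Petra's $78,000 share passes to Petra's issue.
Petra's share ($78,000) is divided into 3 shares of $26,000: Vidar, Ines, and Wiremu each take $26,000.

Oren receives $78,000.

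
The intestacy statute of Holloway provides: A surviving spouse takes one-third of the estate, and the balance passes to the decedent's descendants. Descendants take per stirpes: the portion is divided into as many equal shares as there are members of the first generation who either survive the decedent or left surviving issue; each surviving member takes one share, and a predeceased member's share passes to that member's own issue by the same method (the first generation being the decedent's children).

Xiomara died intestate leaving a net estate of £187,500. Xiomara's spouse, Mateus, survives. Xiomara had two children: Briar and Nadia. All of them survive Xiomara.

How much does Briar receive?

Briar receives £62,500.

Mateus takes one-third of £187,500 = £62,500. The remaining £125,000 passes to the descendants.
The descendants' portion (£125,000) is divided into 2 shares of £62,500: Briar and Nadia each take £62,500.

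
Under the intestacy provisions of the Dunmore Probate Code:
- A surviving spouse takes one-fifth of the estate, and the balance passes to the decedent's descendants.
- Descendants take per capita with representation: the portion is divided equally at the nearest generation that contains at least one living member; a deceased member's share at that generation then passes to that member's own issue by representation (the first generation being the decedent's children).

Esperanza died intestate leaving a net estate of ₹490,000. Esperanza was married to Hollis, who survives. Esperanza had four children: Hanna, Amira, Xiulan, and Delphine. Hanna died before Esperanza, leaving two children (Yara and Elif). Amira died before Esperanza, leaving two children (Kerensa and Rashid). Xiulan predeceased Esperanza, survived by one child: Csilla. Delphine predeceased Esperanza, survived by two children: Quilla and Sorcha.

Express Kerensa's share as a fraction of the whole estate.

Hollis takes one-fifth of ₹490,000 = ₹98,000. The remaining ₹392,000 passes to the descendants.
No child survives, so the initial division is made at the grandchildren's generation.
The descendants' portion (₹392,000) is divided into 7 shares of ₹56,000: Yara, Elif, Kerensa, Rashid, Csilla, Quilla, and Sorcha each take ₹56,000.

Kerensa receives 4/35 of the estate.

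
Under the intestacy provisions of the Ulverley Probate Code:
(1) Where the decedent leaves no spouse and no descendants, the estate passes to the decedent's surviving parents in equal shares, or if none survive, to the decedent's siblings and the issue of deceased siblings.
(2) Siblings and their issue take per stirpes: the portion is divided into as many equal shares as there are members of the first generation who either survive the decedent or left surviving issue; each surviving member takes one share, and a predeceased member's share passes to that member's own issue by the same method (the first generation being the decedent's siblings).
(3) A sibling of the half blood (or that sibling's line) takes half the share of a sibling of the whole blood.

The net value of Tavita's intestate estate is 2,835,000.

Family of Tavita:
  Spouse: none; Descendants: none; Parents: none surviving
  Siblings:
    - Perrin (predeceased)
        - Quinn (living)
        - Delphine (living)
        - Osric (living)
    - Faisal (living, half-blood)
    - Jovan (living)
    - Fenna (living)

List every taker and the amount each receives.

The entire 2,835,000 passes to the siblings and their issue.
Counting each half-blood sibling's line as half a unit, there are 7/2 units in 2,835,000, so one unit is 810,000. Whole-blood lines (Perrin, Jovan, and Fenna) take 810,000 each; half-blood lines (Faisal) take 405,000 each.
Perrin's share (810,000) is divided into 3 shares of 270,000: Quinn, Delphine, and Osric each take 270,000.

Quinn: 270,000; Delphine: 270,000; Osric: 270,000; Faisal: 405,000; Jovan: 810,000; Fenna: 810,000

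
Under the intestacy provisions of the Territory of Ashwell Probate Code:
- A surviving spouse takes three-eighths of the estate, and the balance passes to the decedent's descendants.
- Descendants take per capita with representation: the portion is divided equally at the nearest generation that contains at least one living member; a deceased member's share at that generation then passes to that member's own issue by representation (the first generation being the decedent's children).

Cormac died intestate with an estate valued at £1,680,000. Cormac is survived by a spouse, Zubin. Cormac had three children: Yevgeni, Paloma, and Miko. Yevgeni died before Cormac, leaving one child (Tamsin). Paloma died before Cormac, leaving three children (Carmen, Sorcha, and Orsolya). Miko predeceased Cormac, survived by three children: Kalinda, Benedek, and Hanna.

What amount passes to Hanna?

Zubin takes three-eighths of £1,680,000 = £630,000. The remaining £1,050,000 passes to the descendants.
No child survives, so the initial division is made at the grandchildren's generation.
The descendants' portion (£1,050,000) is divided into 7 shares of £150,000: Tamsin, Carmen, Sorcha, Orsolya, Kalinda, Benedek, and Hanna each take £150,000.

Hanna receives £150,000.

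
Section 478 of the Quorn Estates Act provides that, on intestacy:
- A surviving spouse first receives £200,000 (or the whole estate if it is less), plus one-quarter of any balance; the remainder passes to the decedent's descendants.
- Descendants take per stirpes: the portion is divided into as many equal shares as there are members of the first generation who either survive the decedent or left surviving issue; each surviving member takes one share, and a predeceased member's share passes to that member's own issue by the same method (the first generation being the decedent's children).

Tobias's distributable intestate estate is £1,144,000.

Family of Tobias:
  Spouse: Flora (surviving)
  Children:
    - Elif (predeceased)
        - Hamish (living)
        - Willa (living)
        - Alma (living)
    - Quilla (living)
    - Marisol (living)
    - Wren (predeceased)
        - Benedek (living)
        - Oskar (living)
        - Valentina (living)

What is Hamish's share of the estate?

Flora first takes £200,000, leaving a balance of £944,000. Flora then takes one-quarter of the balance (£236,000), for a total of £436,000. The remaining £708,000 passes to the descendants.
The descendants' portion (£708,000) is divided into 4 shares of £177,000: Quilla and Marisol each take £177,000; Elif's £177,000 share passes to Elif's issue; Wren's £177,000 share passes to Wren's issue.
Elif's share (£177,000) is divided into 3 shares of £59,000: Hamish, Willa, and Alma each take £59,000.
Wren's share (£177,000) is divided into 3 shares of £59,000: Benedek, Oskar, and Valentina each take £59,000.

Hamish receives £59,000.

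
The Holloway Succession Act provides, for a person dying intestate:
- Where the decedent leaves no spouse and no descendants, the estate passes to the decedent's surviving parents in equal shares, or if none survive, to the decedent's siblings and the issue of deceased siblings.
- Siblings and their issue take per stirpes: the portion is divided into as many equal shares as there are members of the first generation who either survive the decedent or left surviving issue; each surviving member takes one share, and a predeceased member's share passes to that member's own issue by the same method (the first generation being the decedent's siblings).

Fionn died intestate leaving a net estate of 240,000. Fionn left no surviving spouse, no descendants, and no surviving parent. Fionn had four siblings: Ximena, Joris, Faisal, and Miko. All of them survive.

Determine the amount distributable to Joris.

Joris receives 60,000.

The entire 240,000 passes to the siblings and their issue.
That amount (240,000) is divided into 4 shares of 60,000: Ximena, Joris, Faisal, and Miko each take 60,000.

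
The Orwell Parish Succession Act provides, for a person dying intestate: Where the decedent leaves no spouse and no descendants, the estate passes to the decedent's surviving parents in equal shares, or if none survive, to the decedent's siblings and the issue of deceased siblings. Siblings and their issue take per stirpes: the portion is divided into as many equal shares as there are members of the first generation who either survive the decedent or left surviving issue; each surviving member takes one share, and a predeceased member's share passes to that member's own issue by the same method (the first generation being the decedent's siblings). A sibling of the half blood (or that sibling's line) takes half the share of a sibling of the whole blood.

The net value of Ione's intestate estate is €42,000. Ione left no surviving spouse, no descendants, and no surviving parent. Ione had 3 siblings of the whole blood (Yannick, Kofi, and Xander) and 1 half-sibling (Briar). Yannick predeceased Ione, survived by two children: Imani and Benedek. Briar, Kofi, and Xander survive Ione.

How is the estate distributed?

The entire €42,000 passes to the siblings and their issue.
Counting each half-blood sibling's line as half a unit, there are 7/2 units in €42,000, so one unit is €12,000. Whole-blood lines (Yannick, Kofi, and Xander) take €12,000 each; half-blood lines (Briar) take €6,000 each.
Yannick's share (€12,000) is divided into 2 shares of €6,000: Imani and Benedek each take €6,000.

Imani: €6,000; Benedek: €6,000; Briar: €6,000; Kofi: €12,000; Xander: €12,000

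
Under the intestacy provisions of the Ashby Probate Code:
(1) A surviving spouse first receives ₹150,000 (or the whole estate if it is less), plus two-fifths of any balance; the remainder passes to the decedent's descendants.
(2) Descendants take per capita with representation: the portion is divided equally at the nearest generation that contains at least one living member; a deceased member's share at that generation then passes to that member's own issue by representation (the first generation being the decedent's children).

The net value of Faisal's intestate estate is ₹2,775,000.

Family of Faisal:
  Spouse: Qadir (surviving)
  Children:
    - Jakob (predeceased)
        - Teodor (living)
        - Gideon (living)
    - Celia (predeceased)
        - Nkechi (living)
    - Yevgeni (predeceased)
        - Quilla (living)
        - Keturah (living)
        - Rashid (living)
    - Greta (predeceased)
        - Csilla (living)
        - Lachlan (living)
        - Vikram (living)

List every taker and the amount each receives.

Qadir first takes ₹150,000, leaving a balance of ₹2,625,000. Qadir then takes two-fifths of the balance (₹1,050,000), for a total of ₹1,200,000. The remaining ₹1,575,000 passes to the descendants.
No child survives, so the initial division is made at the grandchildren's generation.
The descendants' portion (₹1,575,000) is divided into 9 shares of ₹175,000: Teodor, Gideon, Nkechi, Quilla, Keturah, Rashid, Csilla, Lachlan, and Vikram each take ₹175,000.

Qadir: ₹1,200,000; Teodor: ₹175,000; Gideon: ₹175,000; Nkechi: ₹175,000; Quilla: ₹175,000; Keturah: ₹175,000; Rashid: ₹175,000; Csilla: ₹175,000; Lachlan: ₹175,000; Vikram: ₹175,000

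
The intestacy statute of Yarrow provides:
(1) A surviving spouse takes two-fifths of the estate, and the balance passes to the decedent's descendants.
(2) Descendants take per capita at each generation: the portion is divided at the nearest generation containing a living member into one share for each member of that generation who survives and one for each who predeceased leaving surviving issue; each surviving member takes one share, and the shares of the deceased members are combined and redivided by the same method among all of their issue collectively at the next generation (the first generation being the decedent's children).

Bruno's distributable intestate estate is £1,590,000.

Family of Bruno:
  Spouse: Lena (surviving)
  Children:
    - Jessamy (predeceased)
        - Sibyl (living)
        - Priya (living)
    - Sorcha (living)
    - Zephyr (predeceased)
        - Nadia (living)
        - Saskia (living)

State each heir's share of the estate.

Lena takes two-fifths of £1,590,000 = £636,000. The remaining £954,000 passes to the descendants.
The descendants' portion (£954,000) is divided at the children's generation into 3 shares of £318,000. Sorcha takes £318,000. The 2 shares of the deceased (Jessamy and Zephyr) are combined into a pool of £636,000.
That pool (£636,000) is divided at the grandchildren's generation equally among Sibyl, Priya, Nadia, and Saskia: £159,000 each.

Lena: £636,000; Sibyl: £159,000; Priya: £159,000; Sorcha: £318,000; Nadia: £159,000; Saskia: £159,000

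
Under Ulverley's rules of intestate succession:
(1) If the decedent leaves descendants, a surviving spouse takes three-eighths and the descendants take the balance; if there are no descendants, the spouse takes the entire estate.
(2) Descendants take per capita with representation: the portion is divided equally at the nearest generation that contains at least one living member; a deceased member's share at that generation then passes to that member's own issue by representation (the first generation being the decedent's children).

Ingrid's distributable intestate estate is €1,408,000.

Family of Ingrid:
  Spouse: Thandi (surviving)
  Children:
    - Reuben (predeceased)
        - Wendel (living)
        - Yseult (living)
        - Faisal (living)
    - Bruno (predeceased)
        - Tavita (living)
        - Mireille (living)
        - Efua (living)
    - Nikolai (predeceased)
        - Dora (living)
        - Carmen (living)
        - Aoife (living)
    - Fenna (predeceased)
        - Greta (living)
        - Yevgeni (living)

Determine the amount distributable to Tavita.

Tavita receives €80,000.

Thandi takes three-eighths of €1,408,000 = €528,000. The remaining €880,000 passes to the descendants.
No child survives, so the initial division is made at the grandchildren's generation.
The descendants' portion (€880,000) is divided into 11 shares of €80,000: Wendel, Yseult, Faisal, Tavita, Mireille, Efua, Dora, Carmen, Aoife, Greta, and Yevgeni each take €80,000.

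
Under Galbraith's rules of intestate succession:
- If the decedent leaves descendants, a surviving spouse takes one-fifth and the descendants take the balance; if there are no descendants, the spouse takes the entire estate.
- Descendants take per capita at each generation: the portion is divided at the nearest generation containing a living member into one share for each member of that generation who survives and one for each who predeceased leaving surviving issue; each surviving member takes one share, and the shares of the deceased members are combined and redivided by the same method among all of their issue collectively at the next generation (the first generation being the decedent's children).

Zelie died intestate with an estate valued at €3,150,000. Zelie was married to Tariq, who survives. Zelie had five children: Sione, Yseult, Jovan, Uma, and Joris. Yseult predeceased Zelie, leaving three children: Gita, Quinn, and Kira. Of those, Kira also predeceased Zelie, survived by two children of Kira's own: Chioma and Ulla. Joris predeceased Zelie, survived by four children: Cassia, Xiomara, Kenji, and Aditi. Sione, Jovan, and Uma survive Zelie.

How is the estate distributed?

Tariq takes one-fifth of €3,150,000 = €630,000. The remaining €2,520,000 passes to the descendants.
The descendants' portion (€2,520,000) is divided at the children's generation into 5 shares of €504,000. Sione, Jovan, and Uma each take €504,000. The 2 shares of the deceased (Yseult and Joris) are combined into a pool of €1,008,000.
That pool (€1,008,000) is divided at the grandchildren's generation into 7 shares of €144,000. Gita, Quinn, Cassia, Xiomara, Kenji, and Aditi each take €144,000. The remaining share for the deceased Kira (€144,000) is carried to the next generation.
That pool (€144,000) is divided at the great-grandchildren's generation equally among Chioma and Ulla: €72,000 each.

Tariq: €630,000; Sione: €504,000; Gita: €144,000; Quinn: €144,000; Chioma: €72,000; Ulla: €72,000; Jovan: €504,000; Uma: €504,000; Cassia: €144,000; Xiomara: €144,000; Kenji: €144,000; Aditi: €144,000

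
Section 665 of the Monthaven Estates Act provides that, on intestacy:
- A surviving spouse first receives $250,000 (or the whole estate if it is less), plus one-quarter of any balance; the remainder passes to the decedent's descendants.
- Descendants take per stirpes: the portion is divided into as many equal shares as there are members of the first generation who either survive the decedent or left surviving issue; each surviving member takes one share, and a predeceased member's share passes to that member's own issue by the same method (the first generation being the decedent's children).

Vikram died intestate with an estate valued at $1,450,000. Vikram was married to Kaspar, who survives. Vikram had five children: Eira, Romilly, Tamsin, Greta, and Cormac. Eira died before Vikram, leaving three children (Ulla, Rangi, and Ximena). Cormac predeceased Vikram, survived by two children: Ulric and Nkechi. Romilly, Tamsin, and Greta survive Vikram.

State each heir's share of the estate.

Kaspar: $550,000; Ulla: $60,000; Rangi: $60,000; Ximena: $60,000; Romilly: $180,000; Tamsin: $180,000; Greta: $180,000; Ulric: $90,000; Nkechi: $90,000

Kaspar first takes $250,000, leaving a balance of $1,200,000. Kaspar then takes one-quarter of the balance ($300,000), for a total of $550,000. The remaining $900,000 passes to the descendants.
The descendants' portion ($900,000) is divided into 5 shares of $180,000: Romilly, Tamsin, and Greta each take $180,000; Eira's $180,000 share passes to Eira's issue; Cormac's $180,000 share passes to Cormac's issue.
Eira's share ($180,000) is divided into 3 shares of $60,000: Ulla, Rangi, and Ximena each take $60,000.
Cormac's share ($180,000) is divided into 2 shares of $90,000: Ulric and Nkechi each take $90,000.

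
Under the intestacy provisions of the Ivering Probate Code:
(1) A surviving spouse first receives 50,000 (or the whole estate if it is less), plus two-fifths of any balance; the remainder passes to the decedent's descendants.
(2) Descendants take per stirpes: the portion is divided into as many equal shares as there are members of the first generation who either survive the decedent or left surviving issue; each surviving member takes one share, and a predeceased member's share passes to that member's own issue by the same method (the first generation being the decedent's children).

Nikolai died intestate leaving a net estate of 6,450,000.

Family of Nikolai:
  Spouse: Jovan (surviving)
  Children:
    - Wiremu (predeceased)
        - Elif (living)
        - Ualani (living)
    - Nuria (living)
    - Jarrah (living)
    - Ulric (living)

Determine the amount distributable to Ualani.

Jovan first takes 50,000, leaving a balance of 6,400,000. Jovan then takes two-fifths of the balance (2,560,000), for a total of 2,610,000. The remaining 3,840,000 passes to the descendants.
The descendants' portion (3,840,000) is divided into 4 shares of 960,000: Nuria, Jarrah, and Ulric each take 960,000; Wiremu's 960,000 share passes to Wiremu's issue.
Wiremu's share (960,000) is divided into 2 shares of 480,000: Elif and Ualani each take 480,000.

Ualani receives 480,000.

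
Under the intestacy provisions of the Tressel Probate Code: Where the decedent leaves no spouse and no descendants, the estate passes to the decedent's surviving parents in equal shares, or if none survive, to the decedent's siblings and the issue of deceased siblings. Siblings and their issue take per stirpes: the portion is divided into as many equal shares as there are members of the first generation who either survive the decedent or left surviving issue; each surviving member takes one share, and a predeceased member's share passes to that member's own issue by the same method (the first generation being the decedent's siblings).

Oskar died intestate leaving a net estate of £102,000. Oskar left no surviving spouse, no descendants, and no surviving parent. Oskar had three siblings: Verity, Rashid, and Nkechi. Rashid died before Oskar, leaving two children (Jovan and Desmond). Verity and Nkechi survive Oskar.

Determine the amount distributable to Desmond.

The entire £102,000 passes to the siblings and their issue.
That amount (£102,000) is divided into 3 shares of £34,000: Verity and Nkechi each take £34,000; Rashid's £34,000 share passes to Rashid's issue.
Rashid's share (£34,000) is divided into 2 shares of £17,000: Jovan and Desmond each take £17,000.

Desmond receives £17,000.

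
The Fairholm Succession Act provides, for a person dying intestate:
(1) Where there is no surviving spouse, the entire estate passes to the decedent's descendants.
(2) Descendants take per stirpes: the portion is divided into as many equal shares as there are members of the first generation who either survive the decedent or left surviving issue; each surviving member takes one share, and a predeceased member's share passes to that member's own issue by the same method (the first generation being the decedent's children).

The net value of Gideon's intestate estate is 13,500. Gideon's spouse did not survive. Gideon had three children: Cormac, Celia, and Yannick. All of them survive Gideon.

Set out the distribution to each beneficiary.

The entire 13,500 passes to the descendants.
That amount (13,500) is divided into 3 shares of 4,500: Cormac, Celia, and Yannick each take 4,500.

Cormac: 4,500; Celia: 4,500; Yannick: 4,500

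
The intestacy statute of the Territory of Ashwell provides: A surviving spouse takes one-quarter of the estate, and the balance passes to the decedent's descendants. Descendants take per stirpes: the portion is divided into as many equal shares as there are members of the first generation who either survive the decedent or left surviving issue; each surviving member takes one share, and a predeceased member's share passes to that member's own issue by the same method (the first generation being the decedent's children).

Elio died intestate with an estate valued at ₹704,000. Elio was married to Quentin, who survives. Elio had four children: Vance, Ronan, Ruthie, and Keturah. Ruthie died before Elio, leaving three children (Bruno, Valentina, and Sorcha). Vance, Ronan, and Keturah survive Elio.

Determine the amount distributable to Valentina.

Valentina receives ₹44,000.

Quentin takes one-quarter of ₹704,000 = ₹176,000. The remaining ₹528,000 passes to the descendants.
The descendants' portion (₹528,000) is divided into 4 shares of ₹132,000: Vance, Ronan, and Keturah each take ₹132,000; Ruthie's ₹132,000 share passes to Ruthie's issue.
Ruthie's share (₹132,000) is divided into 3 shares of ₹44,000: Bruno, Valentina, and Sorcha each take ₹44,000.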